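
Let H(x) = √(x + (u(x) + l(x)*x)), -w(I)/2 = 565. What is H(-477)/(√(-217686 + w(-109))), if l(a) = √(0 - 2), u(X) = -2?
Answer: -I*√3419*√(-479 - 477*I*√2)/27352 ≈ -0.054635 - 0.028213*I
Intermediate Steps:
w(I) = -1130 (w(I) = -2*565 = -1130)
l(a) = I*√2 (l(a) = √(-2) = I*√2)
H(x) = √(-2 + x + I*x*√2) (H(x) = √(x + (-2 + (I*√2)*x)) = √(x + (-2 + I*x*√2)) = √(-2 + x + I*x*√2))
H(-477)/(√(-217686 + w(-109))) = √(-2 - 477 + I*(-477)*√2)/(√(-217686 - 1130)) = √(-2 - 477 - 477*I*√2)/(√(-218816)) = √(-479 - 477*I*√2)/((8*I*√3419)) = √(-479 - 477*I*√2)*(-I*√3419/27352) = -I*√3419*√(-479 - 477*I*√2)/27352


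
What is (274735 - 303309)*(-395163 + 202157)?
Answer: 5514953444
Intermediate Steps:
(274735 - 303309)*(-395163 + 202157) = -28574*(-193006) = 5514953444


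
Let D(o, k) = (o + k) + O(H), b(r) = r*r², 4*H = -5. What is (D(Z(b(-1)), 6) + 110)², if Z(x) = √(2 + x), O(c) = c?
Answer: 214369/16 ≈ 13398.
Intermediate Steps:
H = -5/4 (H = (¼)*(-5) = -5/4 ≈ -1.2500)
b(r) = r³
D(o, k) = -5/4 + k + o (D(o, k) = (o + k) - 5/4 = (k + o) - 5/4 = -5/4 + k + o)
(D(Z(b(-1)), 6) + 110)² = ((-5/4 + 6 + √(2 + (-1)³)) + 110)² = ((-5/4 + 6 + √(2 - 1)) + 110)² = ((-5/4 + 6 + √1) + 110)² = ((-5/4 + 6 + 1) + 110)² = (23/4 + 110)² = (463/4)² = 214369/16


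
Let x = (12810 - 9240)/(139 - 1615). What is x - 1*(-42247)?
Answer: 10392167/246 ≈ 42245.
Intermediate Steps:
x = -595/246 (x = 3570/(-1476) = 3570*(-1/1476) = -595/246 ≈ -2.4187)
x - 1*(-42247) = -595/246 - 1*(-42247) = -595/246 + 42247 = 10392167/246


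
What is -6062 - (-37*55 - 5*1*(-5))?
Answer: -4052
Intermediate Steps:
-6062 - (-37*55 - 5*1*(-5)) = -6062 - (-2035 - 5*(-5)) = -6062 - (-2035 + 25) = -6062 - 1*(-2010) = -6062 + 2010 = -4052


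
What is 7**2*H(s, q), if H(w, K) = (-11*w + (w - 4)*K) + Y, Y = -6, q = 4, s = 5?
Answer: -2793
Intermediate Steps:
H(w, K) = -6 - 11*w + K*(-4 + w) (H(w, K) = (-11*w + (w - 4)*K) - 6 = (-11*w + (-4 + w)*K) - 6 = (-11*w + K*(-4 + w)) - 6 = -6 - 11*w + K*(-4 + w))
7**2*H(s, q) = 7**2*(-6 - 11*5 - 4*4 + 4*5) = 49*(-6 - 55 - 16 + 20) = 49*(-57) = -2793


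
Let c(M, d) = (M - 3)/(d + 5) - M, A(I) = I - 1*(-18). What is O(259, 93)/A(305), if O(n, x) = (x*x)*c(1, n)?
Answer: -20181/748 ≈ -26.980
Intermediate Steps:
A(I) = 18 + I (A(I) = I + 18 = 18 + I)
c(M, d) = -M + (-3 + M)/(5 + d) (c(M, d) = (-3 + M)/(5 + d) - M = -M + (-3 + M)/(5 + d))
O(n, x) = x²*(-7 - n)/(5 + n) (O(n, x) = (x*x)*((-3 - 4*1 - 1*1*n)/(5 + n)) = x²*((-3 - 4 - n)/(5 + n)) = x²*((-7 - n)/(5 + n)) = x²*(-7 - n)/(5 + n))
O(259, 93)/A(305) = (93²*(-7 - 1*259)/(5 + 259))/(18 + 305) = (8649*(-7 - 259)/264)/323 = (8649*(1/264)*(-266))*(1/323) = -383439/44*1/323 = -20181/748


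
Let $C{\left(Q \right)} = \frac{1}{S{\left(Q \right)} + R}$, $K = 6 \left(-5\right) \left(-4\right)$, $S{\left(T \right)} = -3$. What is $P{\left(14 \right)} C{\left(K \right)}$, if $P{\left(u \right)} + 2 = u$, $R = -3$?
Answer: $-2$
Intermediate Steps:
$P{\left(u \right)} = -2 + u$
$K = 120$ ($K = \left(-30\right) \left(-4\right) = 120$)
$C{\left(Q \right)} = - \frac{1}{6}$ ($C{\left(Q \right)} = \frac{1}{-3 - 3} = \frac{1}{-6} = - \frac{1}{6}$)
$P{\left(14 \right)} C{\left(K \right)} = \left(-2 + 14\right) \left(- \frac{1}{6}\right) = 12 \left(- \frac{1}{6}\right) = -2$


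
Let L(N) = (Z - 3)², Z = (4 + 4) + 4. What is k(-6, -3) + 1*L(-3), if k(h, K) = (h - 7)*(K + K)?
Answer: 159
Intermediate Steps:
Z = 12 (Z = 8 + 4 = 12)
L(N) = 81 (L(N) = (12 - 3)² = 9² = 81)
k(h, K) = 2*K*(-7 + h) (k(h, K) = (-7 + h)*(2*K) = 2*K*(-7 + h))
k(-6, -3) + 1*L(-3) = 2*(-3)*(-7 - 6) + 1*81 = 2*(-3)*(-13) + 81 = 78 + 81 = 159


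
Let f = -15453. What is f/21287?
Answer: -15453/21287 ≈ -0.72594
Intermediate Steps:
f/21287 = -15453/21287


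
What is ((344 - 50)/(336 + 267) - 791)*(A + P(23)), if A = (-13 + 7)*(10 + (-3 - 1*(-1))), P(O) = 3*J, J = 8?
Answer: 1271144/67 ≈ 18972.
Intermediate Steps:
P(O) = 24 (P(O) = 3*8 = 24)
A = -48 (A = -6*(10 + (-3 + 1)) = -6*(10 - 2) = -6*8 = -48)
((344 - 50)/(336 + 267) - 791)*(A + P(23)) = ((344 - 50)/(336 + 267) - 791)*(-48 + 24) = (294/603 - 791)*(-24) = (294*(1/603) - 791)*(-24) = (98/201 - 791)*(-24) = -158893/201*(-24) = 1271144/67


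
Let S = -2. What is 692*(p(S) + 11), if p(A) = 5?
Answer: 11072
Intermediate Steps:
692*(p(S) + 11) = 692*(5 + 11) = 692*16 = 11072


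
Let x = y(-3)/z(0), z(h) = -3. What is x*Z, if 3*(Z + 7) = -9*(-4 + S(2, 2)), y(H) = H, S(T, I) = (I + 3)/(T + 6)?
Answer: 25/8 ≈ 3.1250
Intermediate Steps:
S(T, I) = (3 + I)/(6 + T)
x = 1 (x = -3/(-3) = -3*(-1/3) = 1)
Z = 25/8 (Z = -7 + (-9*(-4 + (3 + 2)/(6 + 2)))/3 = -7 + (-9*(-4 + 5/8))/3 = -7 + (-9*(-27/8))/3 = -7 + (1/3)*(243/8) = -7 + 81/8 = 25/8 ≈ 3.1250)
x*Z = 1*(25/8) = 25/8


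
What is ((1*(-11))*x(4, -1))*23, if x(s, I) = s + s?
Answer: -2024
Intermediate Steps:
x(s, I) = 2*s
((1*(-11))*x(4, -1))*23 = ((1*(-11))*(2*4))*23 = -11*8*23 = -88*23 = -2024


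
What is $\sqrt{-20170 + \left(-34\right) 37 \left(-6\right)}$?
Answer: $i \sqrt{12622} \approx 112.35 i$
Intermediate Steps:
$\sqrt{-20170 + \left(-34\right) 37 \left(-6\right)} = \sqrt{-20170 - -7548} = \sqrt{-20170 + 7548} = \sqrt{-12622} = i \sqrt{12622}$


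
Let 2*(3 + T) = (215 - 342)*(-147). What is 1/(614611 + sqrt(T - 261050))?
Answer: 1229222/755493866079 - I*sqrt(1006874)/755493866079 ≈ 1.627e-6 - 1.3282e-9*I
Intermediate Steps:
T = 18663/2 (T = -3 + ((215 - 342)*(-147))/2 = -3 + (-127*(-147))/2 = -3 + (1/2)*18669 = -3 + 18669/2 = 18663/2 ≈ 9331.5)
1/(614611 + sqrt(T - 261050)) = 1/(614611 + sqrt(18663/2 - 261050)) = 1/(614611 + sqrt(-503437/2)) = 1/(614611 + I*sqrt(1006874)/2)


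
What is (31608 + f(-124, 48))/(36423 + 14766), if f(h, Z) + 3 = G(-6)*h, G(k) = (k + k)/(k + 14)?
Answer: 10597/17063 ≈ 0.62105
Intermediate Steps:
G(k) = 2*k/(14 + k) (G(k) = (2*k)/(14 + k) = 2*k/(14 + k))
f(h, Z) = -3 - 3*h/2 (f(h, Z) = -3 + (2*(-6)/(14 - 6))*h = -3 + (2*(-6)/8)*h = -3 + (2*(-6)*(1/8))*h = -3 - 3*h/2)
(31608 + f(-124, 48))/(36423 + 14766) = (31608 + (-3 - 3/2*(-124)))/(36423 + 14766) = (31608 + (-3 + 186))/51189 = (31608 + 183)*(1/51189) = 31791*(1/51189) = 10597/17063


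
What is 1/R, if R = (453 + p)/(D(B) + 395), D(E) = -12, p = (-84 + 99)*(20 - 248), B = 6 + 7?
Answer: -383/2967 ≈ -0.12909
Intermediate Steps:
B = 13
p = -3420 (p = 15*(-228) = -3420)
R = -2967/383 (R = (453 - 3420)/(-12 + 395) = -2967/383 ≈ -7.7467)
1/R = 1/(-2967/383) = -383/2967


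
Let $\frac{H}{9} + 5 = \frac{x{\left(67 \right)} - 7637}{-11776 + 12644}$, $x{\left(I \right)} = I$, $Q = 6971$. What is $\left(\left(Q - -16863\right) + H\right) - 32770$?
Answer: $- \frac{3931819}{434} \approx -9059.5$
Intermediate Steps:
$H = - \frac{53595}{434}$ ($H = -45 + 9 \frac{67 - 7637}{-11776 + 12644} = -45 + 9 \left(- \frac{7570}{868}\right) = -45 + 9 \left(\left(-7570\right) \frac{1}{868}\right) = -45 + 9 \left(- \frac{3785}{434}\right) = -45 - \frac{34065}{434} = - \frac{53595}{434} \approx -123.49$)
$\left(\left(Q - -16863\right) + H\right) - 32770 = \left(\left(6971 - -16863\right) - \frac{53595}{434}\right) - 32770 = \left(\left(6971 + 16863\right) - \frac{53595}{434}\right) - 32770 = \left(23834 - \frac{53595}{434}\right) - 32770 = \frac{10290361}{434} - 32770 = - \frac{3931819}{434}$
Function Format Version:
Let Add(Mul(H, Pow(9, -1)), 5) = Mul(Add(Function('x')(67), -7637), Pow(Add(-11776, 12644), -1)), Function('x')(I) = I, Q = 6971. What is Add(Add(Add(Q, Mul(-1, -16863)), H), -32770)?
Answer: Rational(-3931819, 434) ≈ -9059.5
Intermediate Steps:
H = Rational(-53595, 434) (H = Add(-45, Mul(9, Mul(Add(67, -7637), Pow(Add(-11776, 12644), -1)))) = Add(-45, Mul(9, Mul(-7570, Pow(868, -1)))) = Add(-45, Mul(9, Mul(-7570, Rational(1, 868)))) = Add(-45, Mul(9, Rational(-3785, 434))) = Add(-45, Rational(-34065, 434)) = Rational(-53595, 434) ≈ -123.49)
Add(Add(Add(Q, Mul(-1, -16863)), H), -32770) = Add(Add(Add(6971, Mul(-1, -16863)), Rational(-53595, 434)), -32770) = Add(Add(Add(6971, 16863), Rational(-53595, 434)), -32770) = Add(Add(23834, Rational(-53595, 434)), -32770) = Add(Rational(10290361, 434), -32770) = Rational(-3931819, 434)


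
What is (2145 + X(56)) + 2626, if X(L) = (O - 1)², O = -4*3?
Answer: 4940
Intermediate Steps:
O = -12
X(L) = 169 (X(L) = (-12 - 1)² = (-13)² = 169)
(2145 + X(56)) + 2626 = (2145 + 169) + 2626 = 2314 + 2626 = 4940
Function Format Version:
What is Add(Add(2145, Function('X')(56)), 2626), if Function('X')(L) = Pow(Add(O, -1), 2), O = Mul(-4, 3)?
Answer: 4940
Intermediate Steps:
O = -12
Function('X')(L) = 169 (Function('X')(L) = Pow(Add(-12, -1), 2) = Pow(-13, 2) = 169)
Add(Add(2145, Function('X')(56)), 2626) = Add(Add(2145, 169), 2626) = Add(2314, 2626) = 4940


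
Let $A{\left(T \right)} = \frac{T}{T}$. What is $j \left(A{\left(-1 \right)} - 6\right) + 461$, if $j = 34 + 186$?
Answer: $-639$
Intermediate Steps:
$j = 220$
$A{\left(T \right)} = 1$
$j \left(A{\left(-1 \right)} - 6\right) + 461 = 220 \left(1 - 6\right) + 461 = 220 \left(-5\right) + 461 = -1100 + 461 = -639$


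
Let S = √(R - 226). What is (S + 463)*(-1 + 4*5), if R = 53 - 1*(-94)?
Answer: 8797 + 19*I*√79 ≈ 8797.0 + 168.88*I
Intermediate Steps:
R = 147 (R = 53 + 94 = 147)
S = I*√79 (S = √(147 - 226) = √(-79) = I*√79 ≈ 8.8882*I)
(S + 463)*(-1 + 4*5) = (I*√79 + 463)*(-1 + 4*5) = (463 + I*√79)*(-1 + 20) = (463 + I*√79)*19 = 8797 + 19*I*√79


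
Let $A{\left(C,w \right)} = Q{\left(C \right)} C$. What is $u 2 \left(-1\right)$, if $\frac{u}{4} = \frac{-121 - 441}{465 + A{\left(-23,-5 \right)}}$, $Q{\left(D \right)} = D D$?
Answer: $- \frac{2248}{5851} \approx -0.38421$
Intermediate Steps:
$Q{\left(D \right)} = D^{2}$
$A{\left(C,w \right)} = C^{3}$ ($A{\left(C,w \right)} = C^{2} C = C^{3}$)
$u = \frac{1124}{5851}$ ($u = 4 \frac{-121 - 441}{465 + \left(-23\right)^{3}} = 4 \left(- \frac{562}{465 - 12167}\right) = 4 \left(- \frac{562}{-11702}\right) = 4 \left(\left(-562\right) \left(- \frac{1}{11702}\right)\right) = 4 \cdot \frac{281}{5851} = \frac{1124}{5851} \approx 0.1921$)
$u 2 \left(-1\right) = \frac{1124 \cdot 2 \left(-1\right)}{5851} = \frac{1124}{5851} \left(-2\right) = - \frac{2248}{5851}$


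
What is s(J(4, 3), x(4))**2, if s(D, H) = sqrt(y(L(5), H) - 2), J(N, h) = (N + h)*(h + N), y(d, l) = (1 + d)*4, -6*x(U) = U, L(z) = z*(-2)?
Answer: -38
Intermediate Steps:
L(z) = -2*z
x(U) = -U/6
y(d, l) = 4 + 4*d
J(N, h) = (N + h)**2 (J(N, h) = (N + h)*(N + h) = (N + h)**2)
s(D, H) = I*sqrt(38) (s(D, H) = sqrt((4 + 4*(-2*5)) - 2) = sqrt((4 + 4*(-10)) - 2) = sqrt((4 - 40) - 2) = sqrt(-36 - 2) = sqrt(-38) = I*sqrt(38))
s(J(4, 3), x(4))**2 = (I*sqrt(38))**2 = -38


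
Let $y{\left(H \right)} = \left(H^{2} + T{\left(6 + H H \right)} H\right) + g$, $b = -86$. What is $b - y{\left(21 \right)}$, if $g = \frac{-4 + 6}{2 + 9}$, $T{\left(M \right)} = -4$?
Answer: $- \frac{4875}{11} \approx -443.18$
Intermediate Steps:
$g = \frac{2}{11} \approx 0.18182$
$y{\left(H \right)} = \frac{2}{11} + H^{2} - 4 H$ ($y{\left(H \right)} = \left(H^{2} - 4 H\right) + \frac{2}{11} = \frac{2}{11} + H^{2} - 4 H$)
$b - y{\left(21 \right)} = -86 - \left(\frac{2}{11} + 21^{2} - 84\right) = -86 - \left(\frac{2}{11} + 441 - 84\right) = -86 - \frac{3929}{11} = - \frac{4875}{11}$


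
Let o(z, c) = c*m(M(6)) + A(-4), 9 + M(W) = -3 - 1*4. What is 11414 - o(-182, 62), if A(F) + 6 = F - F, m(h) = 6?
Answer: 11048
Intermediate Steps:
M(W) = -16 (M(W) = -9 + (-3 - 1*4) = -9 + (-3 - 4) = -9 - 7 = -16)
A(F) = -6 (A(F) = -6 + (F - F) = -6 + 0 = -6)
o(z, c) = -6 + 6*c (o(z, c) = c*6 - 6 = 6*c - 6 = -6 + 6*c)
11414 - o(-182, 62) = 11414 - (-6 + 6*62) = 11414 - (-6 + 372) = 11414 - 1*366 = 11414 - 366 = 11048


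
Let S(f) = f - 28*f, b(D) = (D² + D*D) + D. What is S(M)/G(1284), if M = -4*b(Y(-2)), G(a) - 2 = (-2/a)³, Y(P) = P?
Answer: 171466818624/529218575 ≈ 324.00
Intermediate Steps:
b(D) = D + 2*D² (b(D) = (D² + D²) + D = 2*D² + D = D + 2*D²)
G(a) = 2 - 8/a³ (G(a) = 2 + (-2/a)³ = 2 - 8/a³)
M = -24 (M = -(-8)*(1 + 2*(-2)) = -(-8)*(1 - 4) = -(-8)*(-3) = -4*6 = -24)
S(f) = -27*f
S(M)/G(1284) = (-27*(-24))/(2 - 8/1284³) = 648/(2 - 8*1/2116874304) = 648/(2 - 1/264609288) = 648/(529218575/264609288) = 648*(264609288/529218575) = 171466818624/529218575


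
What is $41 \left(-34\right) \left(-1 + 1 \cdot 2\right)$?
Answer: $-1394$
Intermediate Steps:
$41 \left(-34\right) \left(-1 + 1 \cdot 2\right) = - 1394 \left(-1 + 2\right) = \left(-1394\right) 1 = -1394$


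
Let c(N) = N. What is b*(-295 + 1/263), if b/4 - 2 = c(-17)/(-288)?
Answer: -5750914/2367 ≈ -2429.6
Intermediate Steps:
b = 593/72 (b = 8 + 4*(-17/(-288)) = 8 + 4*(-17*(-1/288)) = 8 + 4*(17/288) = 8 + 17/72 = 593/72 ≈ 8.2361)
b*(-295 + 1/263) = 593*(-295 + 1/263)/72 = (593/72)*(-77584/263) = -5750914/2367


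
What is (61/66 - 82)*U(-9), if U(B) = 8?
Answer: -21404/33 ≈ -648.61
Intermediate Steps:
(61/66 - 82)*U(-9) = (61/66 - 82)*8 = -5351/66*8 = -21404/33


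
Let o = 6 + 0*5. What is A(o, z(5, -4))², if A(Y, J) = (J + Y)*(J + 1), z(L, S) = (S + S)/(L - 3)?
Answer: 36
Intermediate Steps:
z(L, S) = 2*S/(-3 + L) (z(L, S) = (2*S)/(-3 + L) = 2*S/(-3 + L))
o = 6 (o = 6 + 0 = 6)
A(Y, J) = (1 + J)*(J + Y) (A(Y, J) = (J + Y)*(1 + J) = (1 + J)*(J + Y))
A(o, z(5, -4))² = (2*(-4)/(-3 + 5) + 6 + (2*(-4)/(-3 + 5))² + (2*(-4)/(-3 + 5))*6)² = (2*(-4)/2 + 6 + (2*(-4)/2)² + (2*(-4)/2)*6)² = (2*(-4)*(½) + 6 + (2*(-4)*(½))² + (2*(-4)*(½))*6)² = (-4 + 6 + (-4)² - 4*6)² = (-4 + 6 + 16 - 24)² = (-6)² = 36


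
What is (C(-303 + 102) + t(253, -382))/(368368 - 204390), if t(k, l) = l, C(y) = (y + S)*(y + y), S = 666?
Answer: -93656/81989 ≈ -1.1423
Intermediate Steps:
C(y) = 2*y*(666 + y) (C(y) = (y + 666)*(y + y) = (666 + y)*(2*y) = 2*y*(666 + y))
(C(-303 + 102) + t(253, -382))/(368368 - 204390) = (2*(-303 + 102)*(666 + (-303 + 102)) - 382)/(368368 - 204390) = (2*(-201)*(666 - 201) - 382)/163978 = (2*(-201)*465 - 382)*(1/163978) = (-186930 - 382)*(1/163978) = -187312*1/163978 = -93656/81989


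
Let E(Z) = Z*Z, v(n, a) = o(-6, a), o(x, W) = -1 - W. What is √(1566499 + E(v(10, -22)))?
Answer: 2*√391735 ≈ 1251.8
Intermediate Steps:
v(n, a) = -1 - a
E(Z) = Z²
√(1566499 + E(v(10, -22))) = √(1566499 + (-1 - 1*(-22))²) = √(1566499 + (-1 + 22)²) = √(1566499 + 21²) = √(1566499 + 441) = √1566940 = 2*√391735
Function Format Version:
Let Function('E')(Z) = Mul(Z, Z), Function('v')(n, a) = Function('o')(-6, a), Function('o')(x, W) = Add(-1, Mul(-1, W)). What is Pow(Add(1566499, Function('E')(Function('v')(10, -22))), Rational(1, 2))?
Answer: Mul(2, Pow(391735, Rational(1, 2))) ≈ 1251.8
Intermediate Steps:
Function('v')(n, a) = Add(-1, Mul(-1, a))
Function('E')(Z) = Pow(Z, 2)
Pow(Add(1566499, Function('E')(Function('v')(10, -22))), Rational(1, 2)) = Pow(Add(1566499, Pow(Add(-1, Mul(-1, -22)), 2)), Rational(1, 2)) = Pow(Add(1566499, Pow(Add(-1, 22), 2)), Rational(1, 2)) = Pow(Add(1566499, Pow(21, 2)), Rational(1, 2)) = Pow(Add(1566499, 441), Rational(1, 2)) = Pow(1566940, Rational(1, 2)) = Mul(2, Pow(391735, Rational(1, 2)))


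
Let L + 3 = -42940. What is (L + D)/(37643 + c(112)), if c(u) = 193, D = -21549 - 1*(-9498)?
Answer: -27497/18918 ≈ -1.4535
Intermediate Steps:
D = -12051 (D = -21549 + 9498 = -12051)
L = -42943 (L = -3 - 42940 = -42943)
(L + D)/(37643 + c(112)) = (-42943 - 12051)/(37643 + 193) = -54994/37836 = -54994*1/37836 = -27497/18918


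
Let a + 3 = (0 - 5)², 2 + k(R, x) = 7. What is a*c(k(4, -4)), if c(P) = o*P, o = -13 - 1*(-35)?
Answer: 2420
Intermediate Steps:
k(R, x) = 5 (k(R, x) = -2 + 7 = 5)
o = 22 (o = -13 + 35 = 22)
c(P) = 22*P
a = 22 (a = -3 + (0 - 5)² = -3 + (-5)² = -3 + 25 = 22)
a*c(k(4, -4)) = 22*(22*5) = 22*110 = 2420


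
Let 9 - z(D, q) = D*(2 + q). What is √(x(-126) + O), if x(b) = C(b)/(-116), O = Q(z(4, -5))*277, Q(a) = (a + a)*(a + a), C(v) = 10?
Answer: √1643744302/58 ≈ 699.02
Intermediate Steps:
z(D, q) = 9 - D*(2 + q)
Q(a) = 4*a² (Q(a) = (2*a)*(2*a) = 4*a²)
O = 488628 (O = (4*(9 - 2*4 - 1*4*(-5))²)*277 = (4*(9 - 8 + 20)²)*277 = (4*21²)*277 = (4*441)*277 = 1764*277 = 488628)
x(b) = -5/58 (x(b) = 10/(-116) = 10*(-1/116) = -5/58)
√(x(-126) + O) = √(-5/58 + 488628) = √(28340419/58) = √1643744302/58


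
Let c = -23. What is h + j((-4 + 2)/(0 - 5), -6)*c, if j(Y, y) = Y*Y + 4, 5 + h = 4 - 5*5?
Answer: -3042/25 ≈ -121.68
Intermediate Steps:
h = -26 (h = -5 + (4 - 5*5) = -5 + (4 - 25) = -5 - 21 = -26)
j(Y, y) = 4 + Y² (j(Y, y) = Y² + 4 = 4 + Y²)
h + j((-4 + 2)/(0 - 5), -6)*c = -26 + (4 + ((-4 + 2)/(0 - 5))²)*(-23) = -26 + (4 + (-2/(-5))²)*(-23) = -26 + (4 + (-2*(-⅕))²)*(-23) = -26 + (4 + (⅖)²)*(-23) = -26 + (4 + 4/25)*(-23) = -26 + (104/25)*(-23) = -26 - 2392/25 = -3042/25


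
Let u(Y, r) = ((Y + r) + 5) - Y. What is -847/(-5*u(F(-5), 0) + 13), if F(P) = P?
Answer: 847/12 ≈ 70.583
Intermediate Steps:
u(Y, r) = 5 + r (u(Y, r) = (5 + Y + r) - Y = 5 + r)
-847/(-5*u(F(-5), 0) + 13) = -847/(-5*(5 + 0) + 13) = -847/(-5*5 + 13) = -847/(-25 + 13) = -847/(-12) = -847*(-1/12) = 847/12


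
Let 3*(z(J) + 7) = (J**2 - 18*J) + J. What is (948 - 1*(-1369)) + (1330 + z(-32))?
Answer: 12488/3 ≈ 4162.7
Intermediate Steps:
z(J) = -7 - 17*J/3 + J**2/3 (z(J) = -7 + ((J**2 - 18*J) + J)/3 = -7 + (J**2 - 17*J)/3 = -7 + (-17*J/3 + J**2/3) = -7 - 17*J/3 + J**2/3)
(948 - 1*(-1369)) + (1330 + z(-32)) = (948 - 1*(-1369)) + (1330 + (-7 - 17/3*(-32) + (1/3)*(-32)**2)) = (948 + 1369) + (1330 + (-7 + 544/3 + (1/3)*1024)) = 2317 + (1330 + (-7 + 544/3 + 1024/3)) = 2317 + (1330 + 1547/3) = 2317 + 5537/3 = 12488/3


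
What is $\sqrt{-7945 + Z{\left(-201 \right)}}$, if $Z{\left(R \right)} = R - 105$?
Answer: $i \sqrt{8251} \approx 90.835 i$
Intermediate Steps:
$Z{\left(R \right)} = -105 + R$
$\sqrt{-7945 + Z{\left(-201 \right)}} = \sqrt{-7945 - 306} = \sqrt{-8251} = i \sqrt{8251}$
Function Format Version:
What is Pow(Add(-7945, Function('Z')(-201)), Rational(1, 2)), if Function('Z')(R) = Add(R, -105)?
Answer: Mul(I, Pow(8251, Rational(1, 2))) ≈ Mul(90.835, I)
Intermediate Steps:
Function('Z')(R) = Add(-105, R)
Pow(Add(-7945, Function('Z')(-201)), Rational(1, 2)) = Pow(Add(-7945, Add(-105, -201)), Rational(1, 2)) = Pow(Add(-7945, -306), Rational(1, 2)) = Pow(-8251, Rational(1, 2)) = Mul(I, Pow(8251, Rational(1, 2)))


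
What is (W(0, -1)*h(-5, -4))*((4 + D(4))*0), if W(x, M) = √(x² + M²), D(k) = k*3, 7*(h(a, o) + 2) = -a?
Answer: 0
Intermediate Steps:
h(a, o) = -2 - a/7 (h(a, o) = -2 + (-a)/7 = -2 - a/7)
D(k) = 3*k
W(x, M) = √(M² + x²)
(W(0, -1)*h(-5, -4))*((4 + D(4))*0) = (√((-1)² + 0²)*(-2 - ⅐*(-5)))*((4 + 3*4)*0) = (√(1 + 0)*(-2 + 5/7))*((4 + 12)*0) = (√1*(-9/7))*(16*0) = (1*(-9/7))*0 = -9/7*0 = 0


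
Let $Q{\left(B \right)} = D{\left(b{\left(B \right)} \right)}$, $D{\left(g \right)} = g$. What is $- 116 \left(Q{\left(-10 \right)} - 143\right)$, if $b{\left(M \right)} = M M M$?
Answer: $132588$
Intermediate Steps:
$b{\left(M \right)} = M^{3}$ ($b{\left(M \right)} = M^{2} M = M^{3}$)
$Q{\left(B \right)} = B^{3}$
$- 116 \left(Q{\left(-10 \right)} - 143\right) = - 116 \left(\left(-10\right)^{3} - 143\right) = - 116 \left(-1000 - 143\right) = \left(-116\right) \left(-1143\right) = 132588$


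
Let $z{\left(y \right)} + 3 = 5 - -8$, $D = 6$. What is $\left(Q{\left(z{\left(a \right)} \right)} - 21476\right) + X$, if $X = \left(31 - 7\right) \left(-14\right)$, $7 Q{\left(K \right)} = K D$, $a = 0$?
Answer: $- \frac{152624}{7} \approx -21803.0$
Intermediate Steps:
$z{\left(y \right)} = 10$ ($z{\left(y \right)} = -3 + \left(5 - -8\right) = -3 + \left(5 + 8\right) = -3 + 13 = 10$)
$Q{\left(K \right)} = \frac{6 K}{7}$ ($Q{\left(K \right)} = \frac{K 6}{7} = \frac{6 K}{7}$)
$X = -336$ ($X = 24 \left(-14\right) = -336$)
$\left(Q{\left(z{\left(a \right)} \right)} - 21476\right) + X = \left(\frac{6}{7} \cdot 10 - 21476\right) - 336 = \left(\frac{60}{7} - 21476\right) - 336 = - \frac{150272}{7} - 336 = - \frac{152624}{7}$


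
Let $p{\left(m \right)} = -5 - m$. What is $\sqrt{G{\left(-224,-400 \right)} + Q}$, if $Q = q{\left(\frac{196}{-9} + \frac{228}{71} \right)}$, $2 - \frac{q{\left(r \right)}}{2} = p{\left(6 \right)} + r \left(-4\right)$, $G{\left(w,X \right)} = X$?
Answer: $\frac{i \sqrt{23706758}}{213} \approx 22.859 i$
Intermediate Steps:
$q{\left(r \right)} = 26 + 8 r$ ($q{\left(r \right)} = 4 - 2 \left(\left(-5 - 6\right) + r \left(-4\right)\right) = 4 - 2 \left(\left(-5 - 6\right) - 4 r\right) = 4 - 2 \left(-11 - 4 r\right) = 4 + \left(22 + 8 r\right) = 26 + 8 r$)
$Q = - \frac{78298}{639}$ ($Q = 26 + 8 \left(\frac{196}{-9} + \frac{228}{71}\right) = 26 + 8 \left(196 \left(- \frac{1}{9}\right) + 228 \cdot \frac{1}{71}\right) = 26 + 8 \left(- \frac{196}{9} + \frac{228}{71}\right) = 26 + 8 \left(- \frac{11864}{639}\right) = 26 - \frac{94912}{639} = - \frac{78298}{639} \approx -122.53$)
$\sqrt{G{\left(-224,-400 \right)} + Q} = \sqrt{-400 - \frac{78298}{639}} = \sqrt{- \frac{333898}{639}} = \frac{i \sqrt{23706758}}{213}$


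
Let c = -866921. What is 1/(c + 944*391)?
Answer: -1/497817 ≈ -2.0088e-6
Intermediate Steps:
1/(c + 944*391) = 1/(-866921 + 944*391) = 1/(-866921 + 369104) = 1/(-497817) = -1/497817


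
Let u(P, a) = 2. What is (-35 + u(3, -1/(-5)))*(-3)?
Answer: 99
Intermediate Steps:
(-35 + u(3, -1/(-5)))*(-3) = (-35 + 2)*(-3) = -33*(-3) = 99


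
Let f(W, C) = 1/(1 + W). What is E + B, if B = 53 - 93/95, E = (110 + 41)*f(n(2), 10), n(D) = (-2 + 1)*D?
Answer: -9403/95 ≈ -98.979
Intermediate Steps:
n(D) = -D
E = -151 (E = (110 + 41)/(1 - 1*2) = 151/(1 - 2) = 151/(-1) = 151*(-1) = -151)
B = 4942/95 (B = 53 + (1/95)*(-93) = 53 - 93/95 = 4942/95 ≈ 52.021)
E + B = -151 + 4942/95 = -9403/95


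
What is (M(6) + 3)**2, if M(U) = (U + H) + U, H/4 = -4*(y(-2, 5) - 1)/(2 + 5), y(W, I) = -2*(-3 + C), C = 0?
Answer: 625/49 ≈ 12.755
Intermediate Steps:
y(W, I) = 6 (y(W, I) = -2*(-3 + 0) = -2*(-3) = 6)
H = -80/7 (H = 4*(-4*(6 - 1)/(2 + 5)) = 4*(-20/7) = -80/7 ≈ -11.429)
M(U) = -80/7 + 2*U (M(U) = (U - 80/7) + U = (-80/7 + U) + U = -80/7 + 2*U)
(M(6) + 3)**2 = ((-80/7 + 2*6) + 3)**2 = ((-80/7 + 12) + 3)**2 = (4/7 + 3)**2 = (25/7)**2 = 625/49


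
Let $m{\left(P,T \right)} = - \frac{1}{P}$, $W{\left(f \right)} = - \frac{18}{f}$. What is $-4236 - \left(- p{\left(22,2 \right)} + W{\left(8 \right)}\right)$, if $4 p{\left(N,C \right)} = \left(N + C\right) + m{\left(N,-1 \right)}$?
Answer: $- \frac{372043}{88} \approx -4227.8$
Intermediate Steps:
$p{\left(N,C \right)} = - \frac{1}{4 N} + \frac{C}{4} + \frac{N}{4}$ ($p{\left(N,C \right)} = \frac{\left(N + C\right) - \frac{1}{N}}{4} = \frac{\left(C + N\right) - \frac{1}{N}}{4} = \frac{C + N - \frac{1}{N}}{4} = - \frac{1}{4 N} + \frac{C}{4} + \frac{N}{4}$)
$-4236 - \left(- p{\left(22,2 \right)} + W{\left(8 \right)}\right) = -4236 + \left(\frac{-1 + 22 \left(2 + 22\right)}{4 \cdot 22} - - \frac{18}{8}\right) = -4236 - \left(- \frac{9}{4} - \frac{-1 + 22 \cdot 24}{88}\right) = -4236 - \left(- \frac{9}{4} - \frac{-1 + 528}{88}\right) = -4236 + \left(\frac{1}{4} \cdot \frac{1}{22} \cdot 527 + \frac{9}{4}\right) = -4236 + \left(\frac{527}{88} + \frac{9}{4}\right) = -4236 + \frac{725}{88} = - \frac{372043}{88}$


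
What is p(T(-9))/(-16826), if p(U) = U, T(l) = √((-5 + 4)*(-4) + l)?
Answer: -I*√5/16826 ≈ -0.00013289*I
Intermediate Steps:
T(l) = √(4 + l) (T(l) = √(-1*(-4) + l) = √(4 + l))
p(T(-9))/(-16826) = √(4 - 9)/(-16826) = √(-5)*(-1/16826) = (I*√5)*(-1/16826) = -I*√5/16826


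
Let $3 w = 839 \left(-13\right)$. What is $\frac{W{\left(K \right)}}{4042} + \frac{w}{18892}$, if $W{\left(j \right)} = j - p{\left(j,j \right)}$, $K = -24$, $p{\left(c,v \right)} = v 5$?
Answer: $- \frac{19322599}{114542196} \approx -0.16869$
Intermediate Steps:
$p{\left(c,v \right)} = 5 v$
$W{\left(j \right)} = - 4 j$ ($W{\left(j \right)} = j - 5 j = - 4 j$)
$w = - \frac{10907}{3}$ ($w = \frac{839 \left(-13\right)}{3} = \frac{1}{3} \left(-10907\right) = - \frac{10907}{3} \approx -3635.7$)
$\frac{W{\left(K \right)}}{4042} + \frac{w}{18892} = \frac{\left(-4\right) \left(-24\right)}{4042} - \frac{10907}{3 \cdot 18892} = 96 \cdot \frac{1}{4042} - \frac{10907}{56676} = \frac{48}{2021} - \frac{10907}{56676} = - \frac{19322599}{114542196}$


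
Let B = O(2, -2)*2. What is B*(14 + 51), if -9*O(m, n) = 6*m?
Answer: -520/3 ≈ -173.33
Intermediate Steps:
O(m, n) = -2*m/3
B = -8/3 (B = -⅔*2*2 = -4/3*2 = -8/3 ≈ -2.6667)
B*(14 + 51) = -8*(14 + 51)/3 = -8/3*65 = -520/3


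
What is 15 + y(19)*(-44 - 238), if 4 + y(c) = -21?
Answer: 7065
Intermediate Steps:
y(c) = -25 (y(c) = -4 - 21 = -25)
15 + y(19)*(-44 - 238) = 15 - 25*(-44 - 238) = 15 - 25*(-282) = 15 + 7050 = 7065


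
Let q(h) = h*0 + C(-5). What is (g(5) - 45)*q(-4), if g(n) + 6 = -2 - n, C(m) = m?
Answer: 290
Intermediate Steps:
g(n) = -8 - n (g(n) = -6 + (-2 - n) = -8 - n)
q(h) = -5 (q(h) = h*0 - 5 = 0 - 5 = -5)
(g(5) - 45)*q(-4) = ((-8 - 1*5) - 45)*(-5) = ((-8 - 5) - 45)*(-5) = (-13 - 45)*(-5) = -58*(-5) = 290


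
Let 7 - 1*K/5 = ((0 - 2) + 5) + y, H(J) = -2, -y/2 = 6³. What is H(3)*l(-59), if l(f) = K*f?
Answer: 257240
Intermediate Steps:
y = -432 (y = -2*6³ = -2*216 = -432)
K = 2180 (K = 35 - 5*(((0 - 2) + 5) - 432) = 35 - 5*((-2 + 5) - 432) = 35 - 5*(3 - 432) = 35 - 5*(-429) = 35 + 2145 = 2180)
l(f) = 2180*f
H(3)*l(-59) = -4360*(-59) = -2*(-128620) = 257240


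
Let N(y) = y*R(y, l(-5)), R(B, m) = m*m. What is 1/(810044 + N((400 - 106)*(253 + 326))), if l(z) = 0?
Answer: 1/810044 ≈ 1.2345e-6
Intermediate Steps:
R(B, m) = m**2
N(y) = 0 (N(y) = y*0**2 = y*0 = 0)
1/(810044 + N((400 - 106)*(253 + 326))) = 1/(810044 + 0) = 1/810044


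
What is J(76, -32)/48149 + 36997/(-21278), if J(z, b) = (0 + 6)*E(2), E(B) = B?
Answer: -1781113217/1024514422 ≈ -1.7385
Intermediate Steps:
J(z, b) = 12 (J(z, b) = (0 + 6)*2 = 6*2 = 12)
J(76, -32)/48149 + 36997/(-21278) = 12/48149 + 36997/(-21278) = 12*(1/48149) + 36997*(-1/21278) = 12/48149 - 36997/21278 = -1781113217/1024514422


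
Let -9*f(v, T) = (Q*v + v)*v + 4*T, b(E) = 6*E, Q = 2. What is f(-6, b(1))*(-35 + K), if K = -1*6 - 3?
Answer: 1936/3 ≈ 645.33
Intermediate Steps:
K = -9 (K = -6 - 3 = -9)
f(v, T) = -4*T/9 - v**2/3 (f(v, T) = -((2*v + v)*v + 4*T)/9 = -((3*v)*v + 4*T)/9 = -(3*v**2 + 4*T)/9 = -4*T/9 - v**2/3)
f(-6, b(1))*(-35 + K) = (-8/3 - 1/3*(-6)**2)*(-35 - 9) = (-4/9*6 - 1/3*36)*(-44) = (-8/3 - 12)*(-44) = -44/3*(-44) = 1936/3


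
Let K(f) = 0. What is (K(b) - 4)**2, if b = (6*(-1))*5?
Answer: 16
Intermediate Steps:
b = -30 (b = -6*5 = -30)
(K(b) - 4)**2 = (0 - 4)**2 = (-4)**2 = 16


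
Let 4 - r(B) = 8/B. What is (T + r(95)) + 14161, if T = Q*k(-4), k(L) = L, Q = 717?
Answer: 1073207/95 ≈ 11297.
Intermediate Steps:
T = -2868 (T = 717*(-4) = -2868)
r(B) = 4 - 8/B
(T + r(95)) + 14161 = (-2868 + (4 - 8/95)) + 14161 = (-2868 + 372/95) + 14161 = -272088/95 + 14161 = 1073207/95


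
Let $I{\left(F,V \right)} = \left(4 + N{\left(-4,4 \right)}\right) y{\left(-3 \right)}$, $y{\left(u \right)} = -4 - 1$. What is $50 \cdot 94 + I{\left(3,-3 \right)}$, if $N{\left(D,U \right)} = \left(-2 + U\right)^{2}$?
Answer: $4660$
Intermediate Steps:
$y{\left(u \right)} = -5$
$I{\left(F,V \right)} = -40$ ($I{\left(F,V \right)} = \left(4 + \left(-2 + 4\right)^{2}\right) \left(-5\right) = \left(4 + 2^{2}\right) \left(-5\right) = \left(4 + 4\right) \left(-5\right) = 8 \left(-5\right) = -40$)
$50 \cdot 94 + I{\left(3,-3 \right)} = 50 \cdot 94 - 40 = 4700 - 40 = 4660$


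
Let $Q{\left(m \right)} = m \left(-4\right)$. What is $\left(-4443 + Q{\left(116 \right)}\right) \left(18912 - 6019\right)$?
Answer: $-63265951$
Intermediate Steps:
$Q{\left(m \right)} = - 4 m$
$\left(-4443 + Q{\left(116 \right)}\right) \left(18912 - 6019\right) = \left(-4443 - 464\right) \left(18912 - 6019\right) = \left(-4443 - 464\right) 12893 = \left(-4907\right) 12893 = -63265951$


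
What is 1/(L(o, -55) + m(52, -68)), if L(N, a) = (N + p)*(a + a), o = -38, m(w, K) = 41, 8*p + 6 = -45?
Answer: 4/19689 ≈ 0.00020316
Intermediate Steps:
p = -51/8 (p = -¾ + (⅛)*(-45) = -¾ - 45/8 = -51/8 ≈ -6.3750)
L(N, a) = 2*a*(-51/8 + N) (L(N, a) = (N - 51/8)*(a + a) = (-51/8 + N)*(2*a) = 2*a*(-51/8 + N))
1/(L(o, -55) + m(52, -68)) = 1/((¼)*(-55)*(-51 + 8*(-38)) + 41) = 1/((¼)*(-55)*(-51 - 304) + 41) = 1/((¼)*(-55)*(-355) + 41) = 1/(19525/4 + 41) = 1/(19689/4) = 4/19689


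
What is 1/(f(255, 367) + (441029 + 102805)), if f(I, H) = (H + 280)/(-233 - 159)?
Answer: 392/213182281 ≈ 1.8388e-6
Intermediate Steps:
f(I, H) = -5/7 - H/392 (f(I, H) = (280 + H)/(-392) = (280 + H)*(-1/392) = -5/7 - H/392)
1/(f(255, 367) + (441029 + 102805)) = 1/((-5/7 - 1/392*367) + (441029 + 102805)) = 1/((-5/7 - 367/392) + 543834) = 1/(-647/392 + 543834) = 1/(213182281/392) = 392/213182281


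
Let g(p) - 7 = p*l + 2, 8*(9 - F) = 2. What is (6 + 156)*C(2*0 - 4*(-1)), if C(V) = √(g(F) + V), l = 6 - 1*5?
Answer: 81*√87 ≈ 755.52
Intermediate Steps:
l = 1 (l = 6 - 5 = 1)
F = 35/4 (F = 9 - ⅛*2 = 9 - ¼ = 35/4 ≈ 8.7500)
g(p) = 9 + p (g(p) = 7 + (p*1 + 2) = 7 + (p + 2) = 7 + (2 + p) = 9 + p)
C(V) = √(71/4 + V) (C(V) = √((9 + 35/4) + V) = √(71/4 + V))
(6 + 156)*C(2*0 - 4*(-1)) = (6 + 156)*(√(71 + 4*(2*0 - 4*(-1)))/2) = 162*(√(71 + 4*(0 + 4))/2) = 162*(√(71 + 4*4)/2) = 162*(√(71 + 16)/2) = 162*(√87/2) = 81*√87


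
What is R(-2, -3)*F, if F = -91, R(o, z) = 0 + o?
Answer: 182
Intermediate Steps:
R(o, z) = o
R(-2, -3)*F = -2*(-91) = 182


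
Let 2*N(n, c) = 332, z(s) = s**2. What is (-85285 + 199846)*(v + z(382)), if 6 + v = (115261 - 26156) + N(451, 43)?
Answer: 26943487029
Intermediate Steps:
N(n, c) = 166 (N(n, c) = (1/2)*332 = 166)
v = 89265 (v = -6 + ((115261 - 26156) + 166) = -6 + (89105 + 166) = -6 + 89271 = 89265)
(-85285 + 199846)*(v + z(382)) = (-85285 + 199846)*(89265 + 382**2) = 114561*(89265 + 145924) = 114561*235189 = 26943487029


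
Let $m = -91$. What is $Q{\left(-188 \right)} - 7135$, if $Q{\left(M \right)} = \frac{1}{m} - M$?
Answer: $- \frac{632178}{91} \approx -6947.0$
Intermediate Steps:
$Q{\left(M \right)} = - \frac{1}{91} - M$ ($Q{\left(M \right)} = \frac{1}{-91} - M = - \frac{1}{91} - M$)
$Q{\left(-188 \right)} - 7135 = \left(- \frac{1}{91} - -188\right) - 7135 = \left(- \frac{1}{91} + 188\right) - 7135 = \frac{17107}{91} - 7135 = - \frac{632178}{91}$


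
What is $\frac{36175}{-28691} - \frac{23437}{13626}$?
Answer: $- \frac{1165351517}{390943566} \approx -2.9809$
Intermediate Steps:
$\frac{36175}{-28691} - \frac{23437}{13626} = 36175 \left(- \frac{1}{28691}\right) - \frac{23437}{13626} = - \frac{36175}{28691} - \frac{23437}{13626} = - \frac{1165351517}{390943566}$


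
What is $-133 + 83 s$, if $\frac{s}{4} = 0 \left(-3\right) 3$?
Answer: $-133$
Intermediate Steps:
$s = 0$ ($s = 4 \cdot 0 \left(-3\right) 3 = 4 \cdot 0 \cdot 3 = 4 \cdot 0 = 0$)
$-133 + 83 s = -133 + 83 \cdot 0 = -133 + 0 = -133$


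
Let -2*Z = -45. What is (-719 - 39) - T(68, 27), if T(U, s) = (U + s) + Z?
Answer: -1751/2 ≈ -875.50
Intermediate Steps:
Z = 45/2 (Z = -½*(-45) = 45/2 ≈ 22.500)
T(U, s) = 45/2 + U + s (T(U, s) = (U + s) + 45/2 = 45/2 + U + s)
(-719 - 39) - T(68, 27) = (-719 - 39) - (45/2 + 68 + 27) = -758 - 1*235/2 = -758 - 235/2 = -1751/2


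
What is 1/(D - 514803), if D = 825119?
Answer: 1/310316 ≈ 3.2225e-6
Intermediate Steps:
1/(D - 514803) = 1/(825119 - 514803) = 1/310316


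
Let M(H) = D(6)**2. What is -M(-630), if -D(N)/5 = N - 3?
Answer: -225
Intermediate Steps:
D(N) = 15 - 5*N (D(N) = -5*(N - 3) = -5*(-3 + N) = 15 - 5*N)
M(H) = 225 (M(H) = (15 - 5*6)**2 = (15 - 30)**2 = (-15)**2 = 225)
-M(-630) = -1*225 = -225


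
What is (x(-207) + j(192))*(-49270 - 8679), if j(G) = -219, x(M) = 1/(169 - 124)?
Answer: 571029446/45 ≈ 1.2690e+7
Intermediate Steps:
x(M) = 1/45
(x(-207) + j(192))*(-49270 - 8679) = (1/45 - 219)*(-49270 - 8679) = -9854/45*(-57949) = 571029446/45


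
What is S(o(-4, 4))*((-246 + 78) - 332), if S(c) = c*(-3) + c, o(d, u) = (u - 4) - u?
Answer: -4000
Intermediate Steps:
o(d, u) = -4 (o(d, u) = (-4 + u) - u = -4)
S(c) = -2*c (S(c) = -3*c + c = -2*c)
S(o(-4, 4))*((-246 + 78) - 332) = (-2*(-4))*((-246 + 78) - 332) = 8*(-168 - 332) = 8*(-500) = -4000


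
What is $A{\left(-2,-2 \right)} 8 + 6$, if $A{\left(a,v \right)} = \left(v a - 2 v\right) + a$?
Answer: $54$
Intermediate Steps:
$A{\left(a,v \right)} = a - 2 v + a v$ ($A{\left(a,v \right)} = \left(a v - 2 v\right) + a = \left(- 2 v + a v\right) + a = a - 2 v + a v$)
$A{\left(-2,-2 \right)} 8 + 6 = \left(-2 - -4 - -4\right) 8 + 6 = \left(-2 + 4 + 4\right) 8 + 6 = 6 \cdot 8 + 6 = 48 + 6 = 54$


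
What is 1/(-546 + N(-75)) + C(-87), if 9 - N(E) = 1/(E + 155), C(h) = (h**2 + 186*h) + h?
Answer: -373760780/42961 ≈ -8700.0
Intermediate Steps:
C(h) = h**2 + 187*h
N(E) = 9 - 1/(155 + E) (N(E) = 9 - 1/(E + 155) = 9 - 1/(155 + E))
1/(-546 + N(-75)) + C(-87) = 1/(-546 + (1394 + 9*(-75))/(155 - 75)) - 87*(187 - 87) = 1/(-546 + (1394 - 675)/80) - 87*100 = 1/(-546 + (1/80)*719) - 8700 = 1/(-546 + 719/80) - 8700 = 1/(-42961/80) - 8700 = -80/42961 - 8700 = -373760780/42961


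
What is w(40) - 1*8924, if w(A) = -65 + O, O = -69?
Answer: -9058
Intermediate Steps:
w(A) = -134 (w(A) = -65 - 69 = -134)
w(40) - 1*8924 = -134 - 1*8924 = -134 - 8924 = -9058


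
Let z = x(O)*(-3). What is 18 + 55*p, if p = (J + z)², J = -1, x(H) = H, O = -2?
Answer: 1393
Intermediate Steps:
z = 6 (z = -2*(-3) = 6)
p = 25 (p = (-1 + 6)² = 5² = 25)
18 + 55*p = 18 + 55*25 = 18 + 1375 = 1393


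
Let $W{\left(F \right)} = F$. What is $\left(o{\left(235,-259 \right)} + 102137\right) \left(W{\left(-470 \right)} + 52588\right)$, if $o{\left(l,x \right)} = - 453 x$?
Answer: $11438024752$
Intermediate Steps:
$\left(o{\left(235,-259 \right)} + 102137\right) \left(W{\left(-470 \right)} + 52588\right) = \left(\left(-453\right) \left(-259\right) + 102137\right) \left(-470 + 52588\right) = \left(117327 + 102137\right) 52118 = 219464 \cdot 52118 = 11438024752$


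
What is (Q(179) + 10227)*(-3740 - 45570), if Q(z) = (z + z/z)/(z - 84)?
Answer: -9583349190/19 ≈ -5.0439e+8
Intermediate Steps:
Q(z) = (1 + z)/(-84 + z) (Q(z) = (z + 1)/(-84 + z) = (1 + z)/(-84 + z))
(Q(179) + 10227)*(-3740 - 45570) = ((1 + 179)/(-84 + 179) + 10227)*(-3740 - 45570) = (180/95 + 10227)*(-49310) = ((1/95)*180 + 10227)*(-49310) = (36/19 + 10227)*(-49310) = (194349/19)*(-49310) = -9583349190/19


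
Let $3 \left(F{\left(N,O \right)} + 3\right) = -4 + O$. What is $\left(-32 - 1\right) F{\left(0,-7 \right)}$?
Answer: $220$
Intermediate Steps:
$F{\left(N,O \right)} = - \frac{13}{3} + \frac{O}{3}$ ($F{\left(N,O \right)} = -3 + \frac{-4 + O}{3} = -3 + \left(- \frac{4}{3} + \frac{O}{3}\right) = - \frac{13}{3} + \frac{O}{3}$)
$\left(-32 - 1\right) F{\left(0,-7 \right)} = \left(-32 - 1\right) \left(- \frac{13}{3} + \frac{1}{3} \left(-7\right)\right) = - 33 \left(- \frac{13}{3} - \frac{7}{3}\right) = \left(-33\right) \left(- \frac{20}{3}\right) = 220$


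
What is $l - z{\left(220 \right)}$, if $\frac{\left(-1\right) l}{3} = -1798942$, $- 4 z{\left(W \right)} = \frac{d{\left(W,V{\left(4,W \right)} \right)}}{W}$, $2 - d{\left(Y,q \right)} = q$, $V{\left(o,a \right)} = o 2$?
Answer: $\frac{2374603437}{440} \approx 5.3968 \cdot 10^{6}$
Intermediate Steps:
$V{\left(o,a \right)} = 2 o$
$d{\left(Y,q \right)} = 2 - q$
$z{\left(W \right)} = \frac{3}{2 W}$ ($z{\left(W \right)} = - \frac{\left(2 - 2 \cdot 4\right) \frac{1}{W}}{4} = - \frac{\left(2 - 8\right) \frac{1}{W}}{4} = - \frac{\left(-6\right) \frac{1}{W}}{4} = \frac{3}{2 W}$)
$l = 5396826$ ($l = \left(-3\right) \left(-1798942\right) = 5396826$)
$l - z{\left(220 \right)} = 5396826 - \frac{3}{2 \cdot 220} = 5396826 - \frac{3}{2} \cdot \frac{1}{220} = 5396826 - \frac{3}{440} = \frac{2374603437}{440}$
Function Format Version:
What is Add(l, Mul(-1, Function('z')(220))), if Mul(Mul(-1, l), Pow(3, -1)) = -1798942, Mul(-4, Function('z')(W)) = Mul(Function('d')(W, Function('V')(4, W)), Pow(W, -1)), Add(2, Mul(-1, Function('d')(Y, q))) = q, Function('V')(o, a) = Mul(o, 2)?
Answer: Rational(2374603437, 440) ≈ 5.3968e+6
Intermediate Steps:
Function('V')(o, a) = Mul(2, o)
Function('d')(Y, q) = Add(2, Mul(-1, q))
Function('z')(W) = Mul(Rational(3, 2), Pow(W, -1)) (Function('z')(W) = Mul(Rational(-1, 4), Mul(Add(2, Mul(-1, Mul(2, 4))), Pow(W, -1))) = Mul(Rational(-1, 4), Mul(Add(2, Mul(-1, 8)), Pow(W, -1))) = Mul(Rational(-1, 4), Mul(Add(2, -8), Pow(W, -1))) = Mul(Rational(-1, 4), Mul(-6, Pow(W, -1))) = Mul(Rational(3, 2), Pow(W, -1)))
l = 5396826 (l = Mul(-3, -1798942) = 5396826)
Add(l, Mul(-1, Function('z')(220))) = Add(5396826, Mul(-1, Mul(Rational(3, 2), Pow(220, -1)))) = Add(5396826, Mul(-1, Mul(Rational(3, 2), Rational(1, 220)))) = Add(5396826, Mul(-1, Rational(3, 440))) = Add(5396826, Rational(-3, 440)) = Rational(2374603437, 440)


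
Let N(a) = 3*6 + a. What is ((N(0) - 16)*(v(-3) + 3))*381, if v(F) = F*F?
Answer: 9144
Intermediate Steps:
v(F) = F²
N(a) = 18 + a
((N(0) - 16)*(v(-3) + 3))*381 = (((18 + 0) - 16)*((-3)² + 3))*381 = ((18 - 16)*(9 + 3))*381 = (2*12)*381 = 24*381 = 9144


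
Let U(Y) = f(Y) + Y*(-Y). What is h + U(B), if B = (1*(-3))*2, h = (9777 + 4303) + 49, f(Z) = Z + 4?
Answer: 14091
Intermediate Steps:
f(Z) = 4 + Z
h = 14129 (h = 14080 + 49 = 14129)
B = -6 (B = -3*2 = -6)
U(Y) = 4 + Y - Y**2 (U(Y) = (4 + Y) + Y*(-Y) = (4 + Y) - Y**2 = 4 + Y - Y**2)
h + U(B) = 14129 + (4 - 6 - 1*(-6)**2) = 14129 + (4 - 6 - 1*36) = 14129 + (4 - 6 - 36) = 14129 - 38 = 14091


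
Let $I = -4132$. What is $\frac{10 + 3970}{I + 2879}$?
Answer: $- \frac{3980}{1253} \approx -3.1764$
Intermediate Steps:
$\frac{10 + 3970}{I + 2879} = \frac{10 + 3970}{-4132 + 2879} = \frac{3980}{-1253} = 3980 \left(- \frac{1}{1253}\right) = - \frac{3980}{1253}$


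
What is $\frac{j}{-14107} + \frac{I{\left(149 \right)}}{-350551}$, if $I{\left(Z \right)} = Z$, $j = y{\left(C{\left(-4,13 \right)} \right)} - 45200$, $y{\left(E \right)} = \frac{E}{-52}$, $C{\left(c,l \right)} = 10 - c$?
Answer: $\frac{411915338539}{128575796882} \approx 3.2037$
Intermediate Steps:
$y{\left(E \right)} = - \frac{E}{52}$ ($y{\left(E \right)} = E \left(- \frac{1}{52}\right) = - \frac{E}{52}$)
$j = - \frac{1175207}{26}$ ($j = - \frac{10 - -4}{52} - 45200 = - \frac{10 + 4}{52} - 45200 = \left(- \frac{1}{52}\right) 14 - 45200 = - \frac{7}{26} - 45200 = - \frac{1175207}{26} \approx -45200.0$)
$\frac{j}{-14107} + \frac{I{\left(149 \right)}}{-350551} = - \frac{1175207}{26 \left(-14107\right)} + \frac{149}{-350551} = \left(- \frac{1175207}{26}\right) \left(- \frac{1}{14107}\right) + 149 \left(- \frac{1}{350551}\right) = \frac{1175207}{366782} - \frac{149}{350551} = \frac{411915338539}{128575796882}$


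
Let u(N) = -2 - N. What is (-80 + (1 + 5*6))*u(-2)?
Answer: 0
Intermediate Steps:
(-80 + (1 + 5*6))*u(-2) = (-80 + (1 + 5*6))*(-2 - 1*(-2)) = (-80 + (1 + 30))*(-2 + 2) = (-80 + 31)*0 = -49*0 = 0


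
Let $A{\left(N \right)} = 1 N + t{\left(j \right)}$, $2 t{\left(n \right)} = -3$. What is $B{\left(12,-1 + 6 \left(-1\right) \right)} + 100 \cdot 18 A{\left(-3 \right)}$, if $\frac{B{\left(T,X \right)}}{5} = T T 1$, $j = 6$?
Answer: $-7380$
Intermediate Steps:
$t{\left(n \right)} = - \frac{3}{2}$ ($t{\left(n \right)} = \frac{1}{2} \left(-3\right) = - \frac{3}{2}$)
$B{\left(T,X \right)} = 5 T^{2}$ ($B{\left(T,X \right)} = 5 T T 1 = 5 T^{2} \cdot 1 = 5 T^{2}$)
$A{\left(N \right)} = - \frac{3}{2} + N$ ($A{\left(N \right)} = 1 N - \frac{3}{2} = N - \frac{3}{2} = - \frac{3}{2} + N$)
$B{\left(12,-1 + 6 \left(-1\right) \right)} + 100 \cdot 18 A{\left(-3 \right)} = 5 \cdot 12^{2} + 100 \cdot 18 \left(- \frac{3}{2} - 3\right) = 5 \cdot 144 + 100 \cdot 18 \left(- \frac{9}{2}\right) = 720 + 100 \left(-81\right) = 720 - 8100 = -7380$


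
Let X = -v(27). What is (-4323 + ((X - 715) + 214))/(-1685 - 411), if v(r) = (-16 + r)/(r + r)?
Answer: 260507/113184 ≈ 2.3016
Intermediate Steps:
v(r) = (-16 + r)/(2*r) (v(r) = (-16 + r)/((2*r)) = (-16 + r)*(1/(2*r)) = (-16 + r)/(2*r))
X = -11/54 (X = -(-16 + 27)/(2*27) = -11/(2*27) = -1*11/54 = -11/54 ≈ -0.20370)
(-4323 + ((X - 715) + 214))/(-1685 - 411) = (-4323 + ((-11/54 - 715) + 214))/(-1685 - 411) = (-4323 + (-38621/54 + 214))/(-2096) = (-4323 - 27065/54)*(-1/2096) = -260507/54*(-1/2096) = 260507/113184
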